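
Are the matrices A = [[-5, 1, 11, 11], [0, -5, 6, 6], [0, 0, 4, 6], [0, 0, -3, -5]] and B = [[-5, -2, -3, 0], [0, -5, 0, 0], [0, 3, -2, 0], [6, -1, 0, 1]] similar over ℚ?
Two matrices over a field are similar if and only if they have the same invariant factors.

Both A and B have characteristic polynomial (x - 1)(x + 2)(x + 5)^2 and minimal polynomial (x - 1)(x + 2)(x + 5)^2. Computing further, both have invariant factors (x - 1)(x + 2)(x + 5)^2. Hence A and B are similar.

Yes.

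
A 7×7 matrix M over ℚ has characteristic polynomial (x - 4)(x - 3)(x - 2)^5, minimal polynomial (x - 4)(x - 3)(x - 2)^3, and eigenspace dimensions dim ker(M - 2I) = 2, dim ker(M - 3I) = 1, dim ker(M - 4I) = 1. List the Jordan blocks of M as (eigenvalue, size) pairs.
Jordan blocks: (2, 3), (2, 2), (3, 1), (4, 1)

λ = 2: algebraic multiplicity 5 (exponent in χ_M), largest block size 3 (exponent in m_M), 2 blocks (geometric multiplicity). These force block sizes [3, 2].
λ = 3: algebraic multiplicity 1 (exponent in χ_M), largest block size 1 (exponent in m_M), 1 block (geometric multiplicity). This forces block sizes [1].
λ = 4: algebraic multiplicity 1 (exponent in χ_M), largest block size 1 (exponent in m_M), 1 block (geometric multiplicity). This forces block sizes [1].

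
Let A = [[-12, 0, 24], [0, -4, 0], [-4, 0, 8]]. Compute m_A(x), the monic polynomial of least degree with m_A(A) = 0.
m_A(x) = x(x + 4)

The characteristic polynomial factors as x(x + 4)^2. The minimal polynomial is ∏(x - λ)^{k_λ} where k_λ is the size of the largest Jordan block at λ.

For λ = -4: rank(A + 4I) = 1, and the largest Jordan block has size 1 (the smallest k with rank((A + 4I)^k) = rank((A + 4I)^(k+1))).
For λ = 0: rank(A) = 2, and the largest Jordan block has size 1 (the smallest k with rank(A^k) = rank(A^(k+1))).

So m_A(x) = x(x + 4).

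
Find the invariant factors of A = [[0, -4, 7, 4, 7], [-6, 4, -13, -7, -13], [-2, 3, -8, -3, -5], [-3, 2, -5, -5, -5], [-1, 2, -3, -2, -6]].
The Jordan structure of A has elementary divisors (x + 3)^3, (x + 3), (x + 3). Arranging the block sizes at each eigenvalue in decreasing order and taking row products gives the invariant factors.

Invariant factors (smallest first, each dividing the next): x + 3, x + 3, (x + 3)^3.

Check: the last factor (x + 3)^3 is the minimal polynomial, and the product (x + 3)^5 is the characteristic polynomial.

x + 3, x + 3, (x + 3)^3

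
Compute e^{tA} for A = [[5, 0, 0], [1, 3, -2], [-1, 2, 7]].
e^{tA} = [[e^{5*t}, 0, 0], [t*e^{5*t}, (1 - 2*t)*e^{5*t}, -2*t*e^{5*t}], [-t*e^{5*t}, 2*t*e^{5*t}, (2*t + 1)*e^{5*t}]]

A has Jordan form J = [[5, 1, 0], [0, 5, 0], [0, 0, 5]] with A = PJP^{-1}, so e^{tA} = P e^{tJ} P^{-1}.

For a Jordan block J_k(λ), e^{tJ_k(λ)} = e^{λt} · (I + tN + t^2 N^2/2! + ... + t^{k-1} N^{k-1}/(k-1)!) where N is the nilpotent superdiagonal part.

Assembling the blocks and conjugating back gives the entries of e^{tA} as shown above.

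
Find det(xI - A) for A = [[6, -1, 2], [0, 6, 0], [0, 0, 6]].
xI - A = [[x - 6, 1, -2], [0, x - 6, 0], [0, 0, x - 6]].

Expanding det(xI - A) along the first row:
det(xI - A) = + (x - 6)·det([[x - 6, 0], [0, x - 6]]) - (1)·det([[0, 0], [0, x - 6]]) + (-2)·det([[0, x - 6], [0, 0]]).

Evaluating gives χ_A(x) = x^3 - 18x^2 + 108x - 216 = (x - 6)^3.

χ_A(x) = (x - 6)^3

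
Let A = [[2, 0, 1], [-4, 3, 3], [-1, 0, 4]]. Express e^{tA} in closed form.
e^{tA} = [[(1 - t)*e^{3*t}, 0, t*e^{3*t}], [t*(t - 8)*e^{3*t}/2, e^{3*t}, t*(6 - t)*e^{3*t}/2], [-t*e^{3*t}, 0, (t + 1)*e^{3*t}]]

A has Jordan form J = [[3, 1, 0], [0, 3, 1], [0, 0, 3]] with A = PJP^{-1}, so e^{tA} = P e^{tJ} P^{-1}.

For a Jordan block J_k(λ), e^{tJ_k(λ)} = e^{λt} · (I + tN + t^2 N^2/2! + ... + t^{k-1} N^{k-1}/(k-1)!) where N is the nilpotent superdiagonal part.

Assembling the blocks and conjugating back gives the entries of e^{tA} as shown above.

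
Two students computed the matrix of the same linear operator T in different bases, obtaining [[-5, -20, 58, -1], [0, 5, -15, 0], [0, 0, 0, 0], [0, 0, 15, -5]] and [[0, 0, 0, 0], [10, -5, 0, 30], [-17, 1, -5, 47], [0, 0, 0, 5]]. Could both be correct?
Yes.

Two matrices over a field are similar if and only if they have the same invariant factors.

Both A and B have characteristic polynomial x(x - 5)(x + 5)^2 and minimal polynomial x(x - 5)(x + 5)^2. Computing further, both have invariant factors x(x - 5)(x + 5)^2. Hence A and B are similar.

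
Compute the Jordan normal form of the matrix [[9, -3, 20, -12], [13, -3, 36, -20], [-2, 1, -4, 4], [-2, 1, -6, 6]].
The characteristic polynomial is det(xI - A) = (x - 2)^4, so the eigenvalues are 2 (algebraic multiplicity 4).

For λ = 2: rank(A - 2I) = 2, rank((A - 2I)^2) = 1, rank((A - 2I)^3) = 0. The eigenspace has dimension 4 - 2 = 2, so there are 2 Jordan blocks; the rank sequence gives block sizes [3, 1].

Assembling the blocks gives the Jordan form J above.

J = [[2, 1, 0, 0], [0, 2, 1, 0], [0, 0, 2, 0], [0, 0, 0, 2]]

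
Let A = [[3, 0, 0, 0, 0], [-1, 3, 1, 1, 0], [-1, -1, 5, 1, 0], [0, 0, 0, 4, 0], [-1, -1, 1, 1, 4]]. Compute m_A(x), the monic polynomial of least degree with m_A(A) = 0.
m_A(x) = (x - 4)^2(x - 3)

The characteristic polynomial factors as (x - 4)^4(x - 3). The minimal polynomial is ∏(x - λ)^{k_λ} where k_λ is the size of the largest Jordan block at λ.

For λ = 3: rank(A - 3I) = 4, and the largest Jordan block has size 1 (the smallest k with rank((A - 3I)^k) = rank((A - 3I)^(k+1))).
For λ = 4: rank(A - 4I) = 2, and the largest Jordan block has size 2 (the smallest k with rank((A - 4I)^k) = rank((A - 4I)^(k+1))).

So m_A(x) = (x - 4)^2(x - 3).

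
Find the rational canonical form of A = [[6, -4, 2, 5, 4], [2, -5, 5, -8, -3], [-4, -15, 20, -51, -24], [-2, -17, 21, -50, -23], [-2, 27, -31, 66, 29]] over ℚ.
R = [[0, 0, 0, 0, 0], [0, 0, 0, 0, 0], [0, 1, 0, 0, 2], [0, 0, 1, 0, 2], [0, 0, 0, 1, 0]]

The invariant factors of A (the non-unit diagonal entries of the Smith normal form of xI - A over ℚ[x]) are x, x(x^3 - 2x - 2), each dividing the next. The characteristic polynomial is their product, x^2(x^3 - 2x - 2).

The rational canonical form is the block-diagonal matrix of companion matrices C(f_i):
R = [[0, 0, 0, 0, 0], [0, 0, 0, 0, 0], [0, 1, 0, 0, 2], [0, 0, 1, 0, 2], [0, 0, 0, 1, 0]].

Note the characteristic polynomial does not split into linear factors over ℚ, so A has no Jordan form over ℚ; the rational canonical form exists over any field.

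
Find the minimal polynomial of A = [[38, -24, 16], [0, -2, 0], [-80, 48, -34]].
m_A(x) = (x - 6)(x + 2)

The characteristic polynomial factors as (x - 6)(x + 2)^2. The minimal polynomial is ∏(x - λ)^{k_λ} where k_λ is the size of the largest Jordan block at λ.

For λ = -2: rank(A + 2I) = 1, and the largest Jordan block has size 1 (the smallest k with rank((A + 2I)^k) = rank((A + 2I)^(k+1))).
For λ = 6: rank(A - 6I) = 2, and the largest Jordan block has size 1 (the smallest k with rank((A - 6I)^k) = rank((A - 6I)^(k+1))).

So m_A(x) = (x - 6)(x + 2).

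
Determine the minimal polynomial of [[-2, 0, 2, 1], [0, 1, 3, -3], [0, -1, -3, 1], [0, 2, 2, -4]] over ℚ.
The characteristic polynomial factors as (x + 2)^4. The minimal polynomial is ∏(x - λ)^{k_λ} where k_λ is the size of the largest Jordan block at λ.

For λ = -2: rank(A + 2I) = 2, and the largest Jordan block has size 2 (the smallest k with rank((A + 2I)^k) = rank((A + 2I)^(k+1))).

So m_A(x) = (x + 2)^2.

m_A(x) = (x + 2)^2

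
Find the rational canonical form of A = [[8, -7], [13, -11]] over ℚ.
R = [[0, -3], [1, -3]]

The invariant factors of A (the non-unit diagonal entries of the Smith normal form of xI - A over ℚ[x]) are x^2 + 3x + 3, each dividing the next. The characteristic polynomial is their product, x^2 + 3x + 3.

The rational canonical form is the block-diagonal matrix of companion matrices C(f_i):
R = [[0, -3], [1, -3]].

Note the characteristic polynomial does not split into linear factors over ℚ, so A has no Jordan form over ℚ; the rational canonical form exists over any field.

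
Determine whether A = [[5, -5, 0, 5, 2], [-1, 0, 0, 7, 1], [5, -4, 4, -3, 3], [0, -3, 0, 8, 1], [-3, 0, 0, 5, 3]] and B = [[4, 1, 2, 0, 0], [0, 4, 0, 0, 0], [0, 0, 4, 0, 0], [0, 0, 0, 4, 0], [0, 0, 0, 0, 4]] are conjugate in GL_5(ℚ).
Both have characteristic polynomial (x - 4)^5 and minimal polynomial (x - 4)^2. But rank(A - 4I) = 2 for A while rank(B - 4I) = 1 for B, so the number of Jordan blocks at λ = 4 differs. A and B are not similar.

No.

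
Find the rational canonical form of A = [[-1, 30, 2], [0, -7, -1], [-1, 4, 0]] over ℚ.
R = [[0, 0, 12], [1, 0, -13], [0, 1, -8]]

The invariant factors of A (the non-unit diagonal entries of the Smith normal form of xI - A over ℚ[x]) are (x + 4)(x^2 + 4x - 3), each dividing the next. The characteristic polynomial is their product, (x + 4)(x^2 + 4x - 3).

The rational canonical form is the block-diagonal matrix of companion matrices C(f_i):
R = [[0, 0, 12], [1, 0, -13], [0, 1, -8]].

Note the characteristic polynomial does not split into linear factors over ℚ, so A has no Jordan form over ℚ; the rational canonical form exists over any field.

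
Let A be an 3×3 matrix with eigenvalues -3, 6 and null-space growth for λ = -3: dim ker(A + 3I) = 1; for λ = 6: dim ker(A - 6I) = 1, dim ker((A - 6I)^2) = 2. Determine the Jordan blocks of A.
Jordan blocks: (-3, 1), (6, 2)

λ = -3: successive nullity increments [1] count blocks of size ≥ k; block sizes are [1].
λ = 6: successive nullity increments [1, 1] count blocks of size ≥ k; block sizes are [2].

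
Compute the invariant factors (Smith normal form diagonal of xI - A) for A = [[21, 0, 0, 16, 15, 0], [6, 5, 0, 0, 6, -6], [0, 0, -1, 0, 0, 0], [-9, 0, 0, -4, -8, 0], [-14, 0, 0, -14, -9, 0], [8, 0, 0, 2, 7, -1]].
The Jordan structure of A has elementary divisors (x + 2), (x + 1), (x + 1), (x - 5)^2, (x - 5). Arranging the block sizes at each eigenvalue in decreasing order and taking row products gives the invariant factors.

Invariant factors (smallest first, each dividing the next): (x - 5)(x + 1), (x - 5)^2(x + 1)(x + 2).

Check: the last factor (x - 5)^2(x + 1)(x + 2) is the minimal polynomial, and the product (x - 5)^3(x + 1)^2(x + 2) is the characteristic polynomial.

(x - 5)(x + 1), (x - 5)^2(x + 1)(x + 2)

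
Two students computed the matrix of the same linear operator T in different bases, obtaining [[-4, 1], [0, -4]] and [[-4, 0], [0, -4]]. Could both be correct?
No.

Both have characteristic polynomial (x + 4)^2, but the minimal polynomial of A is (x + 4)^2 while the minimal polynomial of B is x + 4. The minimal polynomial is a similarity invariant, so A and B are not similar.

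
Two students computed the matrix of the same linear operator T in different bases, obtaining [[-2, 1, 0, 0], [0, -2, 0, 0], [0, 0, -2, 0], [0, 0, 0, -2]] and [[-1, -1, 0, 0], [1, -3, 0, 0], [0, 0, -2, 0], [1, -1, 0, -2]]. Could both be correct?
Two matrices over a field are similar if and only if they have the same invariant factors.

Both A and B have characteristic polynomial (x + 2)^4 and minimal polynomial (x + 2)^2. Computing further, both have invariant factors x + 2, x + 2, (x + 2)^2. Hence A and B are similar.

Yes.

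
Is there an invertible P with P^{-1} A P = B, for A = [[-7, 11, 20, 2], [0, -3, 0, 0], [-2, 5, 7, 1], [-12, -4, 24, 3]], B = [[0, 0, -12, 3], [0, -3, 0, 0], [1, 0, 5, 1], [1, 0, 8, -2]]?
No.

Both have characteristic polynomial (x - 3)^2(x + 3)^2, but the minimal polynomial of A is (x - 3)^2(x + 3)^2 while the minimal polynomial of B is (x - 3)^2(x + 3). The minimal polynomial is a similarity invariant, so A and B are not similar.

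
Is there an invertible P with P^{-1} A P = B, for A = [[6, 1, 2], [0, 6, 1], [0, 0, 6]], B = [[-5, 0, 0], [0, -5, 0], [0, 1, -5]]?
trace(A) = 18 but trace(B) = -15. The trace is a similarity invariant, so A and B are not similar.

No.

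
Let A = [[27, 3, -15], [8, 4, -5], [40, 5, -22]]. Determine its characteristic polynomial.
xI - A = [[x - 27, -3, 15], [-8, x - 4, 5], [-40, -5, x + 22]].

Expanding det(xI - A) along the first row:
det(xI - A) = + (x - 27)·det([[x - 4, 5], [-5, x + 22]]) - (-3)·det([[-8, 5], [-40, x + 22]]) + (15)·det([[-8, x - 4], [-40, -5]]).

Evaluating gives χ_A(x) = x^3 - 9x^2 + 27x - 27 = (x - 3)^3.

χ_A(x) = (x - 3)^3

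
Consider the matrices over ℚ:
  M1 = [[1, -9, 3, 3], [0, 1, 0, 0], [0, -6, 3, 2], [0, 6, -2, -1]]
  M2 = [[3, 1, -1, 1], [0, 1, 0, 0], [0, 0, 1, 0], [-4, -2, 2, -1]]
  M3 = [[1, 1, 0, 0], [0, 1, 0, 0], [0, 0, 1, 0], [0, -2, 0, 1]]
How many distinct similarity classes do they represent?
1 class: {M1, M2, M3}

Characteristic polynomials: χ_{M1} = (x - 1)^4, χ_{M2} = (x - 1)^4, χ_{M3} = (x - 1)^4.

{M1, M2, M3}: invariant factors x - 1, x - 1, (x - 1)^2.

Matrices are similar if and only if their invariant-factor lists agree; the partition into similarity classes is {M1, M2, M3}.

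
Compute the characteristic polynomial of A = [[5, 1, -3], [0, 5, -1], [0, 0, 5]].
χ_A(x) = (x - 5)^3

xI - A = [[x - 5, -1, 3], [0, x - 5, 1], [0, 0, x - 5]].

Expanding det(xI - A) along the first row:
det(xI - A) = + (x - 5)·det([[x - 5, 1], [0, x - 5]]) - (-1)·det([[0, 1], [0, x - 5]]) + (3)·det([[0, x - 5], [0, 0]]).

Evaluating gives χ_A(x) = x^3 - 15x^2 + 75x - 125 = (x - 5)^3.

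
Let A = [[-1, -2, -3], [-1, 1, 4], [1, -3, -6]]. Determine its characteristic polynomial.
xI - A = [[x + 1, 2, 3], [1, x - 1, -4], [-1, 3, x + 6]].

Expanding det(xI - A) along the first row:
det(xI - A) = + (x + 1)·det([[x - 1, -4], [3, x + 6]]) - (2)·det([[1, -4], [-1, x + 6]]) + (3)·det([[1, x - 1], [-1, 3]]).

Evaluating gives χ_A(x) = x^3 + 6x^2 + 12x + 8 = (x + 2)^3.

χ_A(x) = (x + 2)^3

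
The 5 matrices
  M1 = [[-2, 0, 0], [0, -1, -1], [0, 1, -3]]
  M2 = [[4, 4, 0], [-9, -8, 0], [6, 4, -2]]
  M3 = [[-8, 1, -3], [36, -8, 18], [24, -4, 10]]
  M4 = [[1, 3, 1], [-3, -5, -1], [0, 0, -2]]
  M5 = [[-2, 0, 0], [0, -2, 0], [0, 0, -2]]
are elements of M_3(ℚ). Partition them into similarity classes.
2 classes: {M1, M2, M3, M4}, {M5}

Characteristic polynomials: χ_{M1} = (x + 2)^3, χ_{M2} = (x + 2)^3, χ_{M3} = (x + 2)^3, χ_{M4} = (x + 2)^3, χ_{M5} = (x + 2)^3.

{M1, M2, M3, M4}: invariant factors x + 2, (x + 2)^2.

{M5}: invariant factors x + 2, x + 2, x + 2.

Matrices are similar if and only if their invariant-factor lists agree; the partition into similarity classes is {M1, M2, M3, M4}, {M5}.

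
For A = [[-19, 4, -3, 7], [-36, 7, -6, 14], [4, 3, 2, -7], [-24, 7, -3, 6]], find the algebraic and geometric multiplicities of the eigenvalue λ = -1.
algebraic multiplicity 4, geometric multiplicity 2

The characteristic polynomial is (x + 1)^4, so the factor x + 1 appears with exponent 4: the algebraic multiplicity is 4.

rank(A + I) = 2, so the eigenspace has dimension 4 - 2 = 2: the geometric multiplicity is 2.

Since 2 < 4, A is not diagonalizable.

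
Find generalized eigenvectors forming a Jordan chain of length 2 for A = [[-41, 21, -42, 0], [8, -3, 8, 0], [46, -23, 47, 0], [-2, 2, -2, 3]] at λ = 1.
v_1 = [[-25, 5, 27, -2]]^T, v_2 = [[21, -4, -23, 2]]^T

We seek v_1 ∈ ker((A - I)^2) \ ker(A - I), then set v_{i+1} = (A - I) v_i.

One such chain is v_1 = [[-25, 5, 27, -2]]^T, v_2 = [[21, -4, -23, 2]]^T. Check: (A - I) v_2 = [[0, 0, 0, 0]]^T = 0.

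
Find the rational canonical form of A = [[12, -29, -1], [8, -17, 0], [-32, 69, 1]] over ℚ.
R = [[0, 0, 20], [1, 0, 9], [0, 1, -4]]

The invariant factors of A (the non-unit diagonal entries of the Smith normal form of xI - A over ℚ[x]) are (x + 5)(x^2 - x - 4), each dividing the next. The characteristic polynomial is their product, (x + 5)(x^2 - x - 4).

The rational canonical form is the block-diagonal matrix of companion matrices C(f_i):
R = [[0, 0, 20], [1, 0, 9], [0, 1, -4]].

Note the characteristic polynomial does not split into linear factors over ℚ, so A has no Jordan form over ℚ; the rational canonical form exists over any field.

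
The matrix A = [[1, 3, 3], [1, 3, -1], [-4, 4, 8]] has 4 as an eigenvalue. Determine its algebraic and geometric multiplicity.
The characteristic polynomial is (x - 4)^3, so the factor x - 4 appears with exponent 3: the algebraic multiplicity is 3.

rank(A - 4I) = 1, so the eigenspace has dimension 3 - 1 = 2: the geometric multiplicity is 2.

Since 2 < 3, A is not diagonalizable.

algebraic multiplicity 3, geometric multiplicity 2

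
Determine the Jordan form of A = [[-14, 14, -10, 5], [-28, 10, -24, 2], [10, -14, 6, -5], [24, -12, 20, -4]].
The characteristic polynomial is det(xI - A) = (x - 2)^2(x + 2)(x + 4), so the eigenvalues are -4 (algebraic multiplicity 1), -2 (algebraic multiplicity 1), 2 (algebraic multiplicity 2).

For λ = -4: algebraic multiplicity 1 gives one 1×1 block.

For λ = -2: algebraic multiplicity 1 gives one 1×1 block.

For λ = 2: rank(A - 2I) = 3, rank((A - 2I)^2) = 2. The eigenspace has dimension 4 - 3 = 1, so there is 1 Jordan block; the rank sequence gives block sizes [2].

Assembling the blocks gives the Jordan form J above.

J = [[-4, 0, 0, 0], [0, -2, 0, 0], [0, 0, 2, 1], [0, 0, 0, 2]]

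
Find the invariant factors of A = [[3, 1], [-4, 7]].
The Jordan structure of A has elementary divisors (x - 5)^2. Arranging the block sizes at each eigenvalue in decreasing order and taking row products gives the invariant factors.

Invariant factors (smallest first, each dividing the next): (x - 5)^2.

Check: the last factor (x - 5)^2 is the minimal polynomial, and the product (x - 5)^2 is the characteristic polynomial.

(x - 5)^2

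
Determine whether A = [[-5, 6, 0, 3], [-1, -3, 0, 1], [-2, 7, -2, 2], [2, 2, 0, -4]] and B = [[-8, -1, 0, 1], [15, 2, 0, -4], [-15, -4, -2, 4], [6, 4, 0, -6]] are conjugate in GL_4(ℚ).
Two matrices over a field are similar if and only if they have the same invariant factors.

Both A and B have characteristic polynomial (x + 2)^2(x + 5)^2 and minimal polynomial (x + 2)(x + 5)^2. Computing further, both have invariant factors x + 2, (x + 2)(x + 5)^2. Hence A and B are similar.

Yes.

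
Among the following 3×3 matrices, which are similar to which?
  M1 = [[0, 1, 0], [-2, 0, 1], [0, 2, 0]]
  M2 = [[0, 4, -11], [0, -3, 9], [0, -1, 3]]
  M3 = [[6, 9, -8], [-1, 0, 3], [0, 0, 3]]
Characteristic polynomials: χ_{M1} = x^3, χ_{M2} = x^3, χ_{M3} = (x - 3)^3.

{M1, M2}: invariant factors x^3.

{M3}: invariant factors (x - 3)^3.

Matrices are similar if and only if their invariant-factor lists agree; the partition into similarity classes is {M1, M2}, {M3}.

2 classes: {M1, M2}, {M3}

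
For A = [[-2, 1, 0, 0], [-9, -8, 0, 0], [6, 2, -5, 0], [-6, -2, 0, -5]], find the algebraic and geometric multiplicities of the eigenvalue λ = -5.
The characteristic polynomial is (x + 5)^4, so the factor x + 5 appears with exponent 4: the algebraic multiplicity is 4.

rank(A + 5I) = 1, so the eigenspace has dimension 4 - 1 = 3: the geometric multiplicity is 3.

Since 3 < 4, A is not diagonalizable.

algebraic multiplicity 4, geometric multiplicity 3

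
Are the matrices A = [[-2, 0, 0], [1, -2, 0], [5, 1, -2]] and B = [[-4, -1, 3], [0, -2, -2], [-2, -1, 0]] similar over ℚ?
Yes.

Two matrices over a field are similar if and only if they have the same invariant factors.

Both A and B have characteristic polynomial (x + 2)^3 and minimal polynomial (x + 2)^3. Computing further, both have invariant factors (x + 2)^3. Hence A and B are similar.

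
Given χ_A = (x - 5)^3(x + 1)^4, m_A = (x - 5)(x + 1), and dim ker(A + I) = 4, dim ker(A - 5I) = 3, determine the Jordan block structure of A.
λ = -1: algebraic multiplicity 4 (exponent in χ_A), largest block size 1 (exponent in m_A), 4 blocks (geometric multiplicity). These force block sizes [1, 1, 1, 1].
λ = 5: algebraic multiplicity 3 (exponent in χ_A), largest block size 1 (exponent in m_A), 3 blocks (geometric multiplicity). These force block sizes [1, 1, 1].

Jordan blocks: (-1, 1), (-1, 1), (-1, 1), (-1, 1), (5, 1), (5, 1), (5, 1)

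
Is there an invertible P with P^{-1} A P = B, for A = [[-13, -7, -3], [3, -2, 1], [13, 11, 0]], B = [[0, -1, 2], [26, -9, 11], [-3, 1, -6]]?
Yes.

Two matrices over a field are similar if and only if they have the same invariant factors.

Both A and B have characteristic polynomial (x + 5)^3 and minimal polynomial (x + 5)^3. Computing further, both have invariant factors (x + 5)^3. Hence A and B are similar.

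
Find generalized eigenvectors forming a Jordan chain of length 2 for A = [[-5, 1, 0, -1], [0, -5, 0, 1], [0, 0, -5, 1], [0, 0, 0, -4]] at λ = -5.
We seek v_1 ∈ ker((A + 5I)^2) \ ker(A + 5I), then set v_{i+1} = (A + 5I) v_i.

One such chain is v_1 = [[4, 1, 0, 0]]^T, v_2 = [[1, 0, 0, 0]]^T. Check: (A + 5I) v_2 = [[0, 0, 0, 0]]^T = 0.

v_1 = [[4, 1, 0, 0]]^T, v_2 = [[1, 0, 0, 0]]^T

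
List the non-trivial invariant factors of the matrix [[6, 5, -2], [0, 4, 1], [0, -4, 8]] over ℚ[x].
The Jordan structure of A has elementary divisors (x - 6)^3. Arranging the block sizes at each eigenvalue in decreasing order and taking row products gives the invariant factors.

Invariant factors (smallest first, each dividing the next): (x - 6)^3.

Check: the last factor (x - 6)^3 is the minimal polynomial, and the product (x - 6)^3 is the characteristic polynomial.

(x - 6)^3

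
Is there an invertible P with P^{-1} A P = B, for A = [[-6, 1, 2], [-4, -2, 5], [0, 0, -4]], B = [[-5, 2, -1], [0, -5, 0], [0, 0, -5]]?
No.

trace(A) = -12 but trace(B) = -15. The trace is a similarity invariant, so A and B are not similar.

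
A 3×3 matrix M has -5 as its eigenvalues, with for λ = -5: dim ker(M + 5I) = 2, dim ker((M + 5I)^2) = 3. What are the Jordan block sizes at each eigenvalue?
λ = -5: successive nullity increments [2, 1] count blocks of size ≥ k; block sizes are [2, 1].

Jordan blocks: (-5, 2), (-5, 1)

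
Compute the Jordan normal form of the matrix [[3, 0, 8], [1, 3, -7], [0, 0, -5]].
The characteristic polynomial is det(xI - A) = (x - 3)^2(x + 5), so the eigenvalues are -5 (algebraic multiplicity 1), 3 (algebraic multiplicity 2).

For λ = -5: algebraic multiplicity 1 gives one 1×1 block.

For λ = 3: rank(A - 3I) = 2, rank((A - 3I)^2) = 1. The eigenspace has dimension 3 - 2 = 1, so there is 1 Jordan block; the rank sequence gives block sizes [2].

Assembling the blocks gives the Jordan form J above.

J = [[-5, 0, 0], [0, 3, 1], [0, 0, 3]]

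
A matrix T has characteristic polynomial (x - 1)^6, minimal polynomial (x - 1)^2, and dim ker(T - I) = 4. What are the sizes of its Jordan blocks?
λ = 1: algebraic multiplicity 6 (exponent in χ_T), largest block size 2 (exponent in m_T), 4 blocks (geometric multiplicity). These force block sizes [2, 2, 1, 1].

Jordan blocks: (1, 2), (1, 2), (1, 1), (1, 1)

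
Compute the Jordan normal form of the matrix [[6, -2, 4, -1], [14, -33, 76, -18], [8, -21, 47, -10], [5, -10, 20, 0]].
The characteristic polynomial is det(xI - A) = (x - 5)^4, so the eigenvalues are 5 (algebraic multiplicity 4).

For λ = 5: rank(A - 5I) = 2, rank((A - 5I)^2) = 0. The eigenspace has dimension 4 - 2 = 2, so there are 2 Jordan blocks; the rank sequence gives block sizes [2, 2].

Assembling the blocks gives the Jordan form J above.

J = [[5, 1, 0, 0], [0, 5, 0, 0], [0, 0, 5, 1], [0, 0, 0, 5]]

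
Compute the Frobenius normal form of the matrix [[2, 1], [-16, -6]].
R = [[0, -4], [1, -4]]

The invariant factors of A (the non-unit diagonal entries of the Smith normal form of xI - A over ℚ[x]) are (x + 2)^2, each dividing the next. The characteristic polynomial is their product, (x + 2)^2.

The rational canonical form is the block-diagonal matrix of companion matrices C(f_i):
R = [[0, -4], [1, -4]].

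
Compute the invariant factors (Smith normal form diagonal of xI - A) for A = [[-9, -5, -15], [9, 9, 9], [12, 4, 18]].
The Jordan structure of A has elementary divisors (x - 6)^2, (x - 6). Arranging the block sizes at each eigenvalue in decreasing order and taking row products gives the invariant factors.

Invariant factors (smallest first, each dividing the next): x - 6, (x - 6)^2.

Check: the last factor (x - 6)^2 is the minimal polynomial, and the product (x - 6)^3 is the characteristic polynomial.

x - 6, (x - 6)^2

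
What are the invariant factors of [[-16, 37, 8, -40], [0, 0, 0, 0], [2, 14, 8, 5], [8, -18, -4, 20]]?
The Jordan structure of A has elementary divisors x^2, (x - 6)^2. Arranging the block sizes at each eigenvalue in decreasing order and taking row products gives the invariant factors.

Invariant factors (smallest first, each dividing the next): x^2(x - 6)^2.

Check: the last factor x^2(x - 6)^2 is the minimal polynomial, and the product x^2(x - 6)^2 is the characteristic polynomial.

x^2(x - 6)^2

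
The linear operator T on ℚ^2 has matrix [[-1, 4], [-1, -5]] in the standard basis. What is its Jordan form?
J = [[-3, 1], [0, -3]]

The characteristic polynomial is det(xI - A) = (x + 3)^2, so the eigenvalues are -3 (algebraic multiplicity 2).

For λ = -3: rank(A + 3I) = 1, rank((A + 3I)^2) = 0. The eigenspace has dimension 2 - 1 = 1, so there is 1 Jordan block; the rank sequence gives block sizes [2].

Assembling the blocks gives the Jordan form J above.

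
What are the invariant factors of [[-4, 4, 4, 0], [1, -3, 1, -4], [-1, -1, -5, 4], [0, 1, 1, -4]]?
(x + 4)^2, (x + 4)^2

The Jordan structure of A has elementary divisors (x + 4)^2, (x + 4)^2. Arranging the block sizes at each eigenvalue in decreasing order and taking row products gives the invariant factors.

Invariant factors (smallest first, each dividing the next): (x + 4)^2, (x + 4)^2.

Check: the last factor (x + 4)^2 is the minimal polynomial, and the product (x + 4)^4 is the characteristic polynomial.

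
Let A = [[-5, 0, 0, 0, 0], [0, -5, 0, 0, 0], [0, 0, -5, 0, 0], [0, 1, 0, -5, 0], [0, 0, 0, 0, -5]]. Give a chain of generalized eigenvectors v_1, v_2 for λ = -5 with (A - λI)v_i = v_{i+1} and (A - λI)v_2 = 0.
v_1 = [[-2, 1, 0, 0, 0]]^T, v_2 = [[0, 0, 0, 1, 0]]^T

We seek v_1 ∈ ker((A + 5I)^2) \ ker(A + 5I), then set v_{i+1} = (A + 5I) v_i.

One such chain is v_1 = [[-2, 1, 0, 0, 0]]^T, v_2 = [[0, 0, 0, 1, 0]]^T. Check: (A + 5I) v_2 = [[0, 0, 0, 0, 0]]^T = 0.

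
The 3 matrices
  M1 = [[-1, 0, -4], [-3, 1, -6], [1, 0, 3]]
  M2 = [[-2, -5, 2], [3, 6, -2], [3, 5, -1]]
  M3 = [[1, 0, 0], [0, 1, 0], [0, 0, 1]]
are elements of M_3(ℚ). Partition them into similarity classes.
2 classes: {M1, M2}, {M3}

Characteristic polynomials: χ_{M1} = (x - 1)^3, χ_{M2} = (x - 1)^3, χ_{M3} = (x - 1)^3.

{M1, M2}: invariant factors x - 1, (x - 1)^2.

{M3}: invariant factors x - 1, x - 1, x - 1.

Matrices are similar if and only if their invariant-factor lists agree; the partition into similarity classes is {M1, M2}, {M3}.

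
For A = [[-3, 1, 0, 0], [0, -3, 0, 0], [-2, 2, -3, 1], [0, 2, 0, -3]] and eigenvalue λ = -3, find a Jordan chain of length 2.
We seek v_1 ∈ ker((A + 3I)^2) \ ker(A + 3I), then set v_{i+1} = (A + 3I) v_i.

One such chain is v_1 = [[-1, 1, -1, -4]]^T, v_2 = [[1, 0, 0, 2]]^T. Check: (A + 3I) v_2 = [[0, 0, 0, 0]]^T = 0.

v_1 = [[-1, 1, -1, -4]]^T, v_2 = [[1, 0, 0, 2]]^T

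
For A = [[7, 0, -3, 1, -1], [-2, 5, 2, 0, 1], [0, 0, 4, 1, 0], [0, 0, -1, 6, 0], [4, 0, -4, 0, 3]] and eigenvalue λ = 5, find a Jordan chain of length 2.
v_1 = [[0, 1, 0, 0, -1]]^T, v_2 = [[1, -1, 0, 0, 2]]^T

We seek v_1 ∈ ker((A - 5I)^2) \ ker(A - 5I), then set v_{i+1} = (A - 5I) v_i.

One such chain is v_1 = [[0, 1, 0, 0, -1]]^T, v_2 = [[1, -1, 0, 0, 2]]^T. Check: (A - 5I) v_2 = [[0, 0, 0, 0, 0]]^T = 0.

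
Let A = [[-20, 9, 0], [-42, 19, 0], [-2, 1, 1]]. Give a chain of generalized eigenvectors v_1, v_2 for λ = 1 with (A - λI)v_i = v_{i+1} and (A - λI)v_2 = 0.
v_1 = [[3, 7, -1]]^T, v_2 = [[0, 0, 1]]^T

We seek v_1 ∈ ker((A - I)^2) \ ker(A - I), then set v_{i+1} = (A - I) v_i.

One such chain is v_1 = [[3, 7, -1]]^T, v_2 = [[0, 0, 1]]^T. Check: (A - I) v_2 = [[0, 0, 0]]^T = 0.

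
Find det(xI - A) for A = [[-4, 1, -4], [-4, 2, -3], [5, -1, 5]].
χ_A(x) = (x - 1)^3

xI - A = [[x + 4, -1, 4], [4, x - 2, 3], [-5, 1, x - 5]].

Expanding det(xI - A) along the first row:
det(xI - A) = + (x + 4)·det([[x - 2, 3], [1, x - 5]]) - (-1)·det([[4, 3], [-5, x - 5]]) + (4)·det([[4, x - 2], [-5, 1]]).

Evaluating gives χ_A(x) = x^3 - 3x^2 + 3x - 1 = (x - 1)^3.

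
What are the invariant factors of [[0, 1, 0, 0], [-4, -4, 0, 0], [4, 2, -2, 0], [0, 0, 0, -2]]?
The Jordan structure of A has elementary divisors (x + 2)^2, (x + 2), (x + 2). Arranging the block sizes at each eigenvalue in decreasing order and taking row products gives the invariant factors.

Invariant factors (smallest first, each dividing the next): x + 2, x + 2, (x + 2)^2.

Check: the last factor (x + 2)^2 is the minimal polynomial, and the product (x + 2)^4 is the characteristic polynomial.

x + 2, x + 2, (x + 2)^2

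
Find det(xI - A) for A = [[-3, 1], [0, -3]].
xI - A = [[x + 3, -1], [0, x + 3]].

Expanding det(xI - A) along the first row:
det(xI - A) = + (x + 3)·det([[x + 3]]) - (-1)·det([[0]]).

Evaluating gives χ_A(x) = x^2 + 6x + 9 = (x + 3)^2.

χ_A(x) = (x + 3)^2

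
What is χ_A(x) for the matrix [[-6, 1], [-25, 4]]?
χ_A(x) = (x + 1)^2

xI - A = [[x + 6, -1], [25, x - 4]].

Expanding det(xI - A) along the first row:
det(xI - A) = + (x + 6)·det([[x - 4]]) - (-1)·det([[25]]).

Evaluating gives χ_A(x) = x^2 + 2x + 1 = (x + 1)^2.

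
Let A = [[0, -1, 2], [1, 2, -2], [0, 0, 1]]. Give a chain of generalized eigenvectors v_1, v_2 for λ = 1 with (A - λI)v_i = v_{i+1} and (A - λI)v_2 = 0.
v_1 = [[1, 0, 1]]^T, v_2 = [[1, -1, 0]]^T

We seek v_1 ∈ ker((A - I)^2) \ ker(A - I), then set v_{i+1} = (A - I) v_i.

One such chain is v_1 = [[1, 0, 1]]^T, v_2 = [[1, -1, 0]]^T. Check: (A - I) v_2 = [[0, 0, 0]]^T = 0.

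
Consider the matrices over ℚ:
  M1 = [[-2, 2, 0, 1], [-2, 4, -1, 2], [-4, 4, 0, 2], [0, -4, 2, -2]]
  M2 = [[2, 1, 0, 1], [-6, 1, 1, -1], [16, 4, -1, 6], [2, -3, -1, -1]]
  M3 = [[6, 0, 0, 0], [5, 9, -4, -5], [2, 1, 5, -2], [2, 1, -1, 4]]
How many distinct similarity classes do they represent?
3 classes: {M1}, {M2}, {M3}

Characteristic polynomials: χ_{M1} = x^4, χ_{M2} = x^3(x - 1), χ_{M3} = (x - 6)^4.

{M1}: invariant factors x^2, x^2.

{M2}: invariant factors x, x^2(x - 1).

{M3}: invariant factors x - 6, (x - 6)^3.

Matrices are similar if and only if their invariant-factor lists agree; the partition into similarity classes is {M1}, {M2}, {M3}.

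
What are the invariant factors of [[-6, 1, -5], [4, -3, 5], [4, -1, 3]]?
The Jordan structure of A has elementary divisors (x + 2)^2, (x + 2). Arranging the block sizes at each eigenvalue in decreasing order and taking row products gives the invariant factors.

Invariant factors (smallest first, each dividing the next): x + 2, (x + 2)^2.

Check: the last factor (x + 2)^2 is the minimal polynomial, and the product (x + 2)^3 is the characteristic polynomial.

x + 2, (x + 2)^2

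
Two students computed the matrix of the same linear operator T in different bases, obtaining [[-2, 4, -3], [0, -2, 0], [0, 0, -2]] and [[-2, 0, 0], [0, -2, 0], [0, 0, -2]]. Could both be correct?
No.

Both have characteristic polynomial (x + 2)^3, but the minimal polynomial of A is (x + 2)^2 while the minimal polynomial of B is x + 2. The minimal polynomial is a similarity invariant, so A and B are not similar.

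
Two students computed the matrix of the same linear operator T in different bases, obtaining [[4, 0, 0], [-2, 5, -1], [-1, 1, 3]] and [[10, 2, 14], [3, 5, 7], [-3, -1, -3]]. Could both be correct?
Both have characteristic polynomial (x - 4)^3, but the minimal polynomial of A is (x - 4)^3 while the minimal polynomial of B is (x - 4)^2. The minimal polynomial is a similarity invariant, so A and B are not similar.

No.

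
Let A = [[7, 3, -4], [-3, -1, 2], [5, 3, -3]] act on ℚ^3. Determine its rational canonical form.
The invariant factors of A (the non-unit diagonal entries of the Smith normal form of xI - A over ℚ[x]) are (x + 1)(x^2 - 4x + 2), each dividing the next. The characteristic polynomial is their product, (x + 1)(x^2 - 4x + 2).

The rational canonical form is the block-diagonal matrix of companion matrices C(f_i):
R = [[0, 0, -2], [1, 0, 2], [0, 1, 3]].

Note the characteristic polynomial does not split into linear factors over ℚ, so A has no Jordan form over ℚ; the rational canonical form exists over any field.

R = [[0, 0, -2], [1, 0, 2], [0, 1, 3]]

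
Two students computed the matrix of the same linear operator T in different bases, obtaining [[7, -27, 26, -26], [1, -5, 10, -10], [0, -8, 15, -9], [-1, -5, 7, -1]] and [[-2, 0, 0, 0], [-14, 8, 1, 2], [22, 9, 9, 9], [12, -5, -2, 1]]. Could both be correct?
Two matrices over a field are similar if and only if they have the same invariant factors.

Both A and B have characteristic polynomial (x - 6)^3(x + 2) and minimal polynomial (x - 6)^3(x + 2). Computing further, both have invariant factors (x - 6)^3(x + 2). Hence A and B are similar.

Yes.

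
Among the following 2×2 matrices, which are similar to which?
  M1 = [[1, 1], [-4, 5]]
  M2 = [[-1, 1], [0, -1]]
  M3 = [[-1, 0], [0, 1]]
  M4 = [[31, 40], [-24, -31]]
Characteristic polynomials: χ_{M1} = (x - 3)^2, χ_{M2} = (x + 1)^2, χ_{M3} = (x - 1)(x + 1), χ_{M4} = (x - 1)(x + 1).

{M1}: invariant factors (x - 3)^2.

{M2}: invariant factors (x + 1)^2.

{M3, M4}: invariant factors (x - 1)(x + 1).

Matrices are similar if and only if their invariant-factor lists agree; the partition into similarity classes is {M1}, {M2}, {M3, M4}.

3 classes: {M1}, {M2}, {M3, M4}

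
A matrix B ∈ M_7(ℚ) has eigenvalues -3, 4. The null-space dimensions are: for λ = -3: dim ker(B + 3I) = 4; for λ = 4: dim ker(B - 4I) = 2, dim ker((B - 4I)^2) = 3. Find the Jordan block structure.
Jordan blocks: (-3, 1), (-3, 1), (-3, 1), (-3, 1), (4, 2), (4, 1)

λ = -3: successive nullity increments [4] count blocks of size ≥ k; block sizes are [1, 1, 1, 1].
λ = 4: successive nullity increments [2, 1] count blocks of size ≥ k; block sizes are [2, 1].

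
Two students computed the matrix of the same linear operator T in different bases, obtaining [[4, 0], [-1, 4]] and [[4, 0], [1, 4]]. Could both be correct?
Two matrices over a field are similar if and only if they have the same invariant factors.

Both A and B have characteristic polynomial (x - 4)^2 and minimal polynomial (x - 4)^2. Computing further, both have invariant factors (x - 4)^2. Hence A and B are similar.

Yes.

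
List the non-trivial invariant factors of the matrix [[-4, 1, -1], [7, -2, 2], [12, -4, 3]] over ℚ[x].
(x + 1)^3

The Jordan structure of A has elementary divisors (x + 1)^3. Arranging the block sizes at each eigenvalue in decreasing order and taking row products gives the invariant factors.

Invariant factors (smallest first, each dividing the next): (x + 1)^3.

Check: the last factor (x + 1)^3 is the minimal polynomial, and the product (x + 1)^3 is the characteristic polynomial.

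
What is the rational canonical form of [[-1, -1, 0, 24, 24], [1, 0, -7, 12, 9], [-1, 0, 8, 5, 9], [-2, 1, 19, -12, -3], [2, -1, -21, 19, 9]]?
R = [[0, 0, 0, 0, 0], [1, 0, 0, 0, -16], [0, 1, 0, 0, 16], [0, 0, 1, 0, -12], [0, 0, 0, 1, 4]]

The invariant factors of A (the non-unit diagonal entries of the Smith normal form of xI - A over ℚ[x]) are x(x^2 - 2x + 4)^2, each dividing the next. The characteristic polynomial is their product, x(x^2 - 2x + 4)^2.

The rational canonical form is the block-diagonal matrix of companion matrices C(f_i):
R = [[0, 0, 0, 0, 0], [1, 0, 0, 0, -16], [0, 1, 0, 0, 16], [0, 0, 1, 0, -12], [0, 0, 0, 1, 4]].

Note the characteristic polynomial does not split into linear factors over ℚ, so A has no Jordan form over ℚ; the rational canonical form exists over any field.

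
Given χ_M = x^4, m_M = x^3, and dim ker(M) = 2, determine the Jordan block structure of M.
Jordan blocks: (0, 3), (0, 1)

λ = 0: algebraic multiplicity 4 (exponent in χ_M), largest block size 3 (exponent in m_M), 2 blocks (geometric multiplicity). These force block sizes [3, 1].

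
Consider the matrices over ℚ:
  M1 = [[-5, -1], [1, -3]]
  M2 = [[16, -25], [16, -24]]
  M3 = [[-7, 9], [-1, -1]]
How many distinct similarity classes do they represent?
Characteristic polynomials: χ_{M1} = (x + 4)^2, χ_{M2} = (x + 4)^2, χ_{M3} = (x + 4)^2.

{M1, M2, M3}: invariant factors (x + 4)^2.

Matrices are similar if and only if their invariant-factor lists agree; the partition into similarity classes is {M1, M2, M3}.

1 class: {M1, M2, M3}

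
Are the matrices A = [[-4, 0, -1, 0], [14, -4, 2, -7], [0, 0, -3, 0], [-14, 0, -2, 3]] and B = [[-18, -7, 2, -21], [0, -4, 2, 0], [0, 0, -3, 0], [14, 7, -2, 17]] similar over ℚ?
Yes.

Two matrices over a field are similar if and only if they have the same invariant factors.

Both A and B have characteristic polynomial (x - 3)(x + 3)(x + 4)^2 and minimal polynomial (x - 3)(x + 3)(x + 4). Computing further, both have invariant factors x + 4, (x - 3)(x + 3)(x + 4). Hence A and B are similar.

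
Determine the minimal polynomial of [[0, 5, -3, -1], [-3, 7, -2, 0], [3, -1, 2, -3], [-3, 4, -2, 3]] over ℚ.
The characteristic polynomial factors as (x - 3)^4. The minimal polynomial is ∏(x - λ)^{k_λ} where k_λ is the size of the largest Jordan block at λ.

For λ = 3: rank(A - 3I) = 2, and the largest Jordan block has size 3 (the smallest k with rank((A - 3I)^k) = rank((A - 3I)^(k+1))).

So m_A(x) = (x - 3)^3.

m_A(x) = (x - 3)^3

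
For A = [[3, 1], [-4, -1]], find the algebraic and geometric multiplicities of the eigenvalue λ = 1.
algebraic multiplicity 2, geometric multiplicity 1

The characteristic polynomial is (x - 1)^2, so the factor x - 1 appears with exponent 2: the algebraic multiplicity is 2.

rank(A - I) = 1, so the eigenspace has dimension 2 - 1 = 1: the geometric multiplicity is 1.

Since 1 < 2, A is not diagonalizable.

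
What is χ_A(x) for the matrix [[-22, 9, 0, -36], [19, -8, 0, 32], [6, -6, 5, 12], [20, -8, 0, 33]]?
χ_A(x) = (x - 5)^2(x + 1)^2

xI - A = [[x + 22, -9, 0, 36], [-19, x + 8, 0, -32], [-6, 6, x - 5, -12], [-20, 8, 0, x - 33]].

Expanding det(xI - A) along the first row:
det(xI - A) = + (x + 22)·det([[x + 8, 0, -32], [6, x - 5, -12], [8, 0, x - 33]]) - (-9)·det([[-19, 0, -32], [-6, x - 5, -12], [-20, 0, x - 33]]) + (0)·det([[-19, x + 8, -32], [-6, 6, -12], [-20, 8, x - 33]]) - (36)·det([[-19, x + 8, 0], [-6, 6, x - 5], [-20, 8, 0]]).

Evaluating gives χ_A(x) = x^4 - 8x^3 + 6x^2 + 40x + 25 = (x - 5)^2(x + 1)^2.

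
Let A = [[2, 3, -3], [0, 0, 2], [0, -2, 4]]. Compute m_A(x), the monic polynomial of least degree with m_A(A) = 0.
m_A(x) = (x - 2)^2

The characteristic polynomial factors as (x - 2)^3. The minimal polynomial is ∏(x - λ)^{k_λ} where k_λ is the size of the largest Jordan block at λ.

For λ = 2: rank(A - 2I) = 1, and the largest Jordan block has size 2 (the smallest k with rank((A - 2I)^k) = rank((A - 2I)^(k+1))).

So m_A(x) = (x - 2)^2.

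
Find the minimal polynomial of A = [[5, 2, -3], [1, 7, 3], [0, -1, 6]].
The characteristic polynomial factors as (x - 6)^3. The minimal polynomial is ∏(x - λ)^{k_λ} where k_λ is the size of the largest Jordan block at λ.

For λ = 6: rank(A - 6I) = 2, and the largest Jordan block has size 3 (the smallest k with rank((A - 6I)^k) = rank((A - 6I)^(k+1))).

So m_A(x) = (x - 6)^3.

m_A(x) = (x - 6)^3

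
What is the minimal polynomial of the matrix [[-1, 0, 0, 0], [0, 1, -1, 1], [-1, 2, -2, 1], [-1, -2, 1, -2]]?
m_A(x) = (x + 1)^2

The characteristic polynomial factors as (x + 1)^4. The minimal polynomial is ∏(x - λ)^{k_λ} where k_λ is the size of the largest Jordan block at λ.

For λ = -1: rank(A + I) = 2, and the largest Jordan block has size 2 (the smallest k with rank((A + I)^k) = rank((A + I)^(k+1))).

So m_A(x) = (x + 1)^2.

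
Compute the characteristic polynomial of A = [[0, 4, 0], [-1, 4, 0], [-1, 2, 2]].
χ_A(x) = (x - 2)^3

xI - A = [[x, -4, 0], [1, x - 4, 0], [1, -2, x - 2]].

Expanding det(xI - A) along the first row:
det(xI - A) = + (x)·det([[x - 4, 0], [-2, x - 2]]) - (-4)·det([[1, 0], [1, x - 2]]) + (0)·det([[1, x - 4], [1, -2]]).

Evaluating gives χ_A(x) = x^3 - 6x^2 + 12x - 8 = (x - 2)^3.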